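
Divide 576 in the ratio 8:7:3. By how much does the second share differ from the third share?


Total parts = 8 + 7 + 3 = 18
Value per part = 576 / 18 = 32
Shares: 8*32=256, 7*32=224, 3*32=96
Second share = 224, third share = 96
Difference = |224 - 96| = 128

128


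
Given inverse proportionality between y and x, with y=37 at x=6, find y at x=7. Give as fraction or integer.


Inverse proportion: y = k/x
Find k: k = 6 * 37 = 222
Compute y at x=7: y = 222/7
y = 222/7

222/7


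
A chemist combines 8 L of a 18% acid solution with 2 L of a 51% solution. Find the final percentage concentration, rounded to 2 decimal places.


Solute in mixture 1 = 18% of 8 L = 8*18/100 = 36/25 L
Solute in mixture 2 = 51% of 2 L = 2*51/100 = 51/50 L
Total solute = 36/25 + 51/50 = 123/50 L
Total volume = 8 + 2 = 10 L
Final concentration = 123/50/10 * 100 = 24.60%

24.60


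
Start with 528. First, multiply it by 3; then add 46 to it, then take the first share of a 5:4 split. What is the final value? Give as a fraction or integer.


Start with 528.
Step 1: Multiply by 3: 528 * 3 = 1584
Step 2: Add 46: 1584+46=1630; split 5:4 first = 1630*5/9 = 8150/9
Final result = 8150/9

8150/9


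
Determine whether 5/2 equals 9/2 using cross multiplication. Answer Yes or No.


Cross multiply to check 5/2 = 9/2
Left cross product: 5 * 2 = 10
Right cross product: 2 * 9 = 18
10 != 18
Not equal, so proportions differ => No

No


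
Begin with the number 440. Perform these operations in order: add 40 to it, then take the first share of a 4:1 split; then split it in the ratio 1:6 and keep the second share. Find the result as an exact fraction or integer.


Start with 440.
Step 1: Add 40: 440+40=480; split 4:1 first = 480*4/5 = 384
Step 2: Split 1:6, second share = 384 * 6/7 = 2304/7
Final result = 2304/7

2304/7


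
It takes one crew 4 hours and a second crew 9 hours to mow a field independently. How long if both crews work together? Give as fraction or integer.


Rate of A = 1/4 job per hour
Rate of B = 1/9 job per hour
Combined rate = 1/4 + 1/9
Find common denominator: (9 + 4)/(4*9) = 13/36
Combined rate = 13/36 job per hour
Time together = 1 / (13/36) = 36/13 hours

36/13


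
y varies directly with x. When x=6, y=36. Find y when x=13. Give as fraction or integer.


Direct proportion: y = kx
Find k: k = 36/6 = 6
Compute y at x=13: y = 6 * 13
y = 78

78


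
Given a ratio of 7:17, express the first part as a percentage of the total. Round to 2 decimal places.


Total parts = 7 + 17 = 24
First part fraction = 7/24
Percentage = (7/24) * 100
= 0.291667 * 100
= 29.17%

29.17


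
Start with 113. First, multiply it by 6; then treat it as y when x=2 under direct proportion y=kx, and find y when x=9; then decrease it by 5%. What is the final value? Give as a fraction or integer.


Start with 113.
Step 1: Multiply by 6: 113 * 6 = 678
Step 2: Direct prop: k = (678)/2; new y = k*9 = 678*9/2 = 3051
Step 3: Decrease by 5%: 3051 * 95/100 = 57969/20
Final result = 57969/20

57969/20


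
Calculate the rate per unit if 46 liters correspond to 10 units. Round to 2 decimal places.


Total liters = 46
Number of units = 10
Unit rate = 46 / 10
= 4.60 liters per unit

4.60


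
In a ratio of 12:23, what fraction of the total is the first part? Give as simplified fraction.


Total parts = 12 + 23 = 35
First part fraction = 12/35
Simplify: 12/35 = 12/35

12/35


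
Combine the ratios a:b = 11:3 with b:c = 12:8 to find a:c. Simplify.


Given a:b = 11:3 and b:c = 12:8
Make b consistent. Multiply first ratio by 12: a:b = 132:36
Multiply second ratio by 3: b:c = 36:24
Now b = 36 in both, so a:b:c = 132:36:24
Therefore a:c = 132:24
Simplify by GCD: a:c = 11:2

11:2


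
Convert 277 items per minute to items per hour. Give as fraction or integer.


Converting from per minute to per hour
Rate = 277 items per minute
Multiply by 60: 277 * 60
= 16620 items per hour

16620


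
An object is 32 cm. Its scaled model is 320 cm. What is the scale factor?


Original length = 32 cm
Scaled length = 320 cm
Scale factor = 320 / 32
= 10

10


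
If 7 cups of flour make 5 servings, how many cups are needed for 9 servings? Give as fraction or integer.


Original: 7 cups for 5 servings
Target servings = 9
Scaling factor = 9/5
New amount = 7 * 9/5
= 63/5
= 63/5 cups

63/5


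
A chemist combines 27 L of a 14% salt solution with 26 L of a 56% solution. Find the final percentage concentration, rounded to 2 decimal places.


Solute in mixture 1 = 14% of 27 L = 27*14/100 = 189/50 L
Solute in mixture 2 = 56% of 26 L = 26*56/100 = 364/25 L
Total solute = 189/50 + 364/25 = 917/50 L
Total volume = 27 + 26 = 53 L
Final concentration = 917/50/53 * 100 = 34.60%

34.60


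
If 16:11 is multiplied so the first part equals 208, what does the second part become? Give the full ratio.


Original ratio: 16:11
First term target: 208
Scale factor = 208 / 16 = 13
Multiply second term: 11 * 13 = 143
Equivalent ratio = 208:143

208:143


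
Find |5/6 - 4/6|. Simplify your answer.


Simplify: 5/6 = 5/6 and 4/6 = 2/3
Find common denominator: LCD = 6
Convert: 5/6 and 4/6
Difference = |5 - 4|/6 = 1/6
Simplified = 1/6

1/6


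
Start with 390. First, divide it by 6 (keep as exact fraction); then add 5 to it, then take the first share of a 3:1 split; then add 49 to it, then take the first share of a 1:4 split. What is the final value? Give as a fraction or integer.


Start with 390.
Step 1: Divide by 6: 390 / 6 = 65
Step 2: Add 5: 65+5=70; split 3:1 first = 70*3/4 = 105/2
Step 3: Add 49: 105/2+49=203/2; split 1:4 first = 203/2*1/5 = 203/10
Final result = 203/10

203/10


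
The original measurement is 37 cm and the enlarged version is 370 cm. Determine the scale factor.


Original length = 37 cm
Scaled length = 370 cm
Scale factor = 370 / 37
= 10

10


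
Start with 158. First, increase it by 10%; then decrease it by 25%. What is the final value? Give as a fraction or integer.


Start with 158.
Step 1: Increase by 10%: 158 * 110/100 = 869/5
Step 2: Decrease by 25%: 869/5 * 75/100 = 2607/20
Final result = 2607/20

2607/20


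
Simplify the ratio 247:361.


Find GCD(247, 361)
GCD = 19
Divide both by 19: 247/19 = 13, 361/19 = 19
Simplified ratio = 13:19

13:19


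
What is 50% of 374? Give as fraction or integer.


Compute 50% of 374
Convert percentage: 50% = 50/100
Multiply: 374 * 50/100
= 18700/100
= 187

187


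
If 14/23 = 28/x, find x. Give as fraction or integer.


Setting up: 14/23 = 28/x
Cross multiply: 14 * x = 23 * 28
14x = 644
x = 644/14
x = 46

46


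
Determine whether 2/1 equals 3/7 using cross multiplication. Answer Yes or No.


Cross multiply to check 2/1 = 3/7
Left cross product: 2 * 7 = 14
Right cross product: 1 * 3 = 3
14 != 3
Not equal, so proportions differ => No

No


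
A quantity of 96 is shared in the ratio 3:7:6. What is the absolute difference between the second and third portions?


Total parts = 3 + 7 + 6 = 16
Value per part = 96 / 16 = 6
Shares: 3*6=18, 7*6=42, 6*6=36
Second share = 42, third share = 36
Difference = |42 - 36| = 6

6


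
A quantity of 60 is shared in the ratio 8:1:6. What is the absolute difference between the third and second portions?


Total parts = 8 + 1 + 6 = 15
Value per part = 60 / 15 = 4
Shares: 8*4=32, 1*4=4, 6*4=24
Third share = 24, second share = 4
Difference = |24 - 4| = 20

20


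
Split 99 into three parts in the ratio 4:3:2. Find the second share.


Ratio = 4:3:2
Total parts = 4 + 3 + 2 = 9
Value per part = 99 / 9 = 11
First share = 4 * 11 = 44
Middle share = 3 * 11 = 33
Third share = 2 * 11 = 22

33


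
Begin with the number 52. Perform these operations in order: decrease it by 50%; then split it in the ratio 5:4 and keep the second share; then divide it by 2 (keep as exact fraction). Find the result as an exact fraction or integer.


Start with 52.
Step 1: Decrease by 50%: 52 * 50/100 = 26
Step 2: Split 5:4, second share = 26 * 4/9 = 104/9
Step 3: Divide by 2: 104/9 / 2 = 52/9
Final result = 52/9

52/9


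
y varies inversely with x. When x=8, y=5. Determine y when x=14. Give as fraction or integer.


Inverse proportion: y = k/x
Find k: k = 8 * 5 = 40
Compute y at x=14: y = 40/14
y = 20/7

20/7


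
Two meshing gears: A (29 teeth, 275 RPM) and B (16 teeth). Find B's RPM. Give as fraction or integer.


Gear ratio: teeth_A * RPM_A = teeth_B * RPM_B
29 * 275 = 16 * RPM_B
7975 = 16 * RPM_B
RPM_B = 7975 / 16
RPM_B = 7975/16

7975/16


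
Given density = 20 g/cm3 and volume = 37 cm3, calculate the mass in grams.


Using mass = density * volume
Density = 20 g/cm3
Volume = 37 cm3
Mass = 20 * 37
= 740 g

740


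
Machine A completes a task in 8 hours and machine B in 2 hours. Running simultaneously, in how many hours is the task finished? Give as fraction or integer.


Rate of A = 1/8 job per hour
Rate of B = 1/2 job per hour
Combined rate = 1/8 + 1/2
Find common denominator: (2 + 8)/(8*2) = 10/16
Combined rate = 5/8 job per hour
Time together = 1 / (5/8) = 8/5 hours

8/5


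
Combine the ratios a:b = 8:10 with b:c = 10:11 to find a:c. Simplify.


Given a:b = 8:10 and b:c = 10:11
Make b consistent. Multiply first ratio by 10: a:b = 80:100
Multiply second ratio by 10: b:c = 100:110
Now b = 100 in both, so a:b:c = 80:100:110
Therefore a:c = 80:110
Simplify by GCD: a:c = 8:11

8:11


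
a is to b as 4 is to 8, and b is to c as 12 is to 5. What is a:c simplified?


Given a:b = 4:8 and b:c = 12:5
Make b consistent. Multiply first ratio by 12: a:b = 48:96
Multiply second ratio by 8: b:c = 96:40
Now b = 96 in both, so a:b:c = 48:96:40
Therefore a:c = 48:40
Simplify by GCD: a:c = 6:5

6:5


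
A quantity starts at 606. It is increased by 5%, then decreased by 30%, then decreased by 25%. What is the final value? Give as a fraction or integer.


Start: 606
Step 1: increase by 5% => multiply by 105/100
  606 * 105/100 = 6363/10
Step 2: decrease by 30% => multiply by 70/100
  6363/10 * 70/100 = 44541/100
Step 3: decrease by 25% => multiply by 75/100
  44541/100 * 75/100 = 133623/400
Final value = 133623/400

133623/400


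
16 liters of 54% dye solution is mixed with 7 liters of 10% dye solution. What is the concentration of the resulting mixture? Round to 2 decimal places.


Solute in mixture 1 = 54% of 16 L = 16*54/100 = 216/25 L
Solute in mixture 2 = 10% of 7 L = 7*10/100 = 7/10 L
Total solute = 216/25 + 7/10 = 467/50 L
Total volume = 16 + 7 = 23 L
Final concentration = 467/50/23 * 100 = 40.61%

40.61


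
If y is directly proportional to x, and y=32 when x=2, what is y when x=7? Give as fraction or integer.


Direct proportion: y = kx
Find k: k = 32/2 = 16
Compute y at x=7: y = 16 * 7
y = 112

112


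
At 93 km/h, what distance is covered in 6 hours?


Using distance = speed * time
Speed = 93 km/h
Time = 6 hours
Distance = 93 * 6
= 558 km

558


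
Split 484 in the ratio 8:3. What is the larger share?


Total parts = 8 + 3 = 11
Value per part = 484 / 11 = 44
First share = 8 * 44 = 352
Second share = 3 * 44 = 132
Larger share = 352

352


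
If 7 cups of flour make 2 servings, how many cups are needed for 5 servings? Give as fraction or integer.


Original: 7 cups for 2 servings
Target servings = 5
Scaling factor = 5/2
New amount = 7 * 5/2
= 35/2
= 35/2 cups

35/2


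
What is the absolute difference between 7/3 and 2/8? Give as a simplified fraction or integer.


Simplify: 7/3 = 7/3 and 2/8 = 1/4
Find common denominator: LCD = 12
Convert: 28/12 and 3/12
Difference = |28 - 3|/12 = 25/12
Simplified = 25/12

25/12


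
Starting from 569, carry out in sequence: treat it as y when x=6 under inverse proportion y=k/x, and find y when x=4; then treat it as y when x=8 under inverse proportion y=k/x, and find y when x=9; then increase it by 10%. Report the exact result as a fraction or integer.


Start with 569.
Step 1: Inverse prop: k = (569)*6; new y = k/4 = 569*6/4 = 1707/2
Step 2: Inverse prop: k = (1707/2)*8; new y = k/9 = 1707/2*8/9 = 2276/3
Step 3: Increase by 10%: 2276/3 * 110/100 = 12518/15
Final result = 12518/15

12518/15


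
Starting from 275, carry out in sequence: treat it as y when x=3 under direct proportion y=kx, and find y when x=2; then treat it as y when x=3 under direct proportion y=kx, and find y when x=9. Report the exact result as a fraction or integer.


Start with 275.
Step 1: Direct prop: k = (275)/3; new y = k*2 = 275*2/3 = 550/3
Step 2: Direct prop: k = (550/3)/3; new y = k*9 = 550/3*9/3 = 550
Final result = 550

550


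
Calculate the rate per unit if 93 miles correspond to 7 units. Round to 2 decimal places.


Total miles = 93
Number of units = 7
Unit rate = 93 / 7
= 13.29 miles per unit

13.29


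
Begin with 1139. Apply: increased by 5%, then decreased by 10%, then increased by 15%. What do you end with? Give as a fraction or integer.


Start: 1139
Step 1: increase by 5% => multiply by 105/100
  1139 * 105/100 = 23919/20
Step 2: decrease by 10% => multiply by 90/100
  23919/20 * 90/100 = 215271/200
Step 3: increase by 15% => multiply by 115/100
  215271/200 * 115/100 = 4951233/4000
Final value = 4951233/4000

4951233/4000


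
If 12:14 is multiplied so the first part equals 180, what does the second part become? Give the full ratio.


Original ratio: 12:14
First term target: 180
Scale factor = 180 / 12 = 15
Multiply second term: 14 * 15 = 210
Equivalent ratio = 180:210

180:210


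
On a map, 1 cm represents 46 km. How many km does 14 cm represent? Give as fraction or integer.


Map scale: 1 cm = 46 km
Measured distance on map = 14 cm
Set up proportion: 14 * 46 / 1
= 644 / 1
= 644 km

644


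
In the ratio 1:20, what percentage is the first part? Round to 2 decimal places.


Total parts = 1 + 20 = 21
First part fraction = 1/21
Percentage = (1/21) * 100
= 0.047619 * 100
= 4.76%

4.76


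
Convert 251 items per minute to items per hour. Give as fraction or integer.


Converting from per minute to per hour
Rate = 251 items per minute
Multiply by 60: 251 * 60
= 15060 items per hour

15060


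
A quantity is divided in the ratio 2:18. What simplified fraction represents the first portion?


Total parts = 2 + 18 = 20
First part fraction = 2/20
Simplify: 2/20 = 1/10

1/10


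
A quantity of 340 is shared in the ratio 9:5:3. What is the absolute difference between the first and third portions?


Total parts = 9 + 5 + 3 = 17
Value per part = 340 / 17 = 20
Shares: 9*20=180, 5*20=100, 3*20=60
First share = 180, third share = 60
Difference = |180 - 60| = 120

120


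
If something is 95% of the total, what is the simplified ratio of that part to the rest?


Part = 95%, Remainder = 5%
Ratio = 95:5
GCD(95, 5) = 5
Simplify: 19:1 = 19:1

19:1


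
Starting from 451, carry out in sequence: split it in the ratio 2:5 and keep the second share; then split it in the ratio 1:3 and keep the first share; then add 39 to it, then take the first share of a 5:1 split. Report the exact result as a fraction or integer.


Start with 451.
Step 1: Split 2:5, second share = 451 * 5/7 = 2255/7
Step 2: Split 1:3, first share = 2255/7 * 1/4 = 2255/28
Step 3: Add 39: 2255/28+39=3347/28; split 5:1 first = 3347/28*5/6 = 16735/168
Final result = 16735/168

16735/168


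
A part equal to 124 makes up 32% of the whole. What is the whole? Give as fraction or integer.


Given: 124 is 32% of the whole
Set up: 124 = 32/100 * whole
whole = 124 * 100 / 32
whole = 12400 / 32
whole = 775/2

775/2


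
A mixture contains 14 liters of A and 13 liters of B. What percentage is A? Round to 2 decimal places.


Volume of A = 14 L
Volume of B = 13 L
Total volume = 14 + 13 = 27 L
Percentage of A = (14/27) * 100
= 51.85%

51.85


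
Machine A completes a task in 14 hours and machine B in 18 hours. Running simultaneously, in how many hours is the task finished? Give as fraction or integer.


Rate of A = 1/14 job per hour
Rate of B = 1/18 job per hour
Combined rate = 1/14 + 1/18
Find common denominator: (18 + 14)/(14*18) = 32/252
Combined rate = 8/63 job per hour
Time together = 1 / (8/63) = 63/8 hours

63/8


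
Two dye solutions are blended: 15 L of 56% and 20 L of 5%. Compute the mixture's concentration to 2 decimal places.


Solute in mixture 1 = 56% of 15 L = 15*56/100 = 42/5 L
Solute in mixture 2 = 5% of 20 L = 20*5/100 = 1 L
Total solute = 42/5 + 1 = 47/5 L
Total volume = 15 + 20 = 35 L
Final concentration = 47/5/35 * 100 = 26.86%

26.86


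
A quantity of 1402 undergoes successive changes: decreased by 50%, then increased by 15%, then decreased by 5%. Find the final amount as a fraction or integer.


Start: 1402
Step 1: decrease by 50% => multiply by 50/100
  1402 * 50/100 = 701
Step 2: increase by 15% => multiply by 115/100
  701 * 115/100 = 16123/20
Step 3: decrease by 5% => multiply by 95/100
  16123/20 * 95/100 = 306337/400
Final value = 306337/400

306337/400


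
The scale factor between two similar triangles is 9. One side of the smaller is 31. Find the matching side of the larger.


Similar triangles have proportional sides
Scale factor = 9
Smaller side = 31
Corresponding larger side = 31 * 9
= 279

279


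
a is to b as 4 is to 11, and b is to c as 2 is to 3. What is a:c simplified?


Given a:b = 4:11 and b:c = 2:3
Make b consistent. Multiply first ratio by 2: a:b = 8:22
Multiply second ratio by 11: b:c = 22:33
Now b = 22 in both, so a:b:c = 8:22:33
Therefore a:c = 8:33
Simplify by GCD: a:c = 8:33

8:33


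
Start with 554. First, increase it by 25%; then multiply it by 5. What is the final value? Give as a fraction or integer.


Start with 554.
Step 1: Increase by 25%: 554 * 125/100 = 1385/2
Step 2: Multiply by 5: 1385/2 * 5 = 6925/2
Final result = 6925/2

6925/2


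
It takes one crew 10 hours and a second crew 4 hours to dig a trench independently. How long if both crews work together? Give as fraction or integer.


Rate of A = 1/10 job per hour
Rate of B = 1/4 job per hour
Combined rate = 1/10 + 1/4
Find common denominator: (4 + 10)/(10*4) = 14/40
Combined rate = 7/20 job per hour
Time together = 1 / (7/20) = 20/7 hours

20/7


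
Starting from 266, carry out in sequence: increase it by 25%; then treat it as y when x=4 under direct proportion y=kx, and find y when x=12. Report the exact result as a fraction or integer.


Start with 266.
Step 1: Increase by 25%: 266 * 125/100 = 665/2
Step 2: Direct prop: k = (665/2)/4; new y = k*12 = 665/2*12/4 = 1995/2
Final result = 1995/2

1995/2


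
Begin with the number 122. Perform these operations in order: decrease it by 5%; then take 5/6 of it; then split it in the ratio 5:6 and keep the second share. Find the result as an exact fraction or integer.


Start with 122.
Step 1: Decrease by 5%: 122 * 95/100 = 1159/10
Step 2: Take 5/6: 1159/10 * 5/6 = 1159/12
Step 3: Split 5:6, second share = 1159/12 * 6/11 = 1159/22
Final result = 1159/22

1159/22


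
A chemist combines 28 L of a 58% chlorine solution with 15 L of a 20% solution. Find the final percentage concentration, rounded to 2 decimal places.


Solute in mixture 1 = 58% of 28 L = 28*58/100 = 406/25 L
Solute in mixture 2 = 20% of 15 L = 15*20/100 = 3 L
Total solute = 406/25 + 3 = 481/25 L
Total volume = 28 + 15 = 43 L
Final concentration = 481/25/43 * 100 = 44.74%

44.74


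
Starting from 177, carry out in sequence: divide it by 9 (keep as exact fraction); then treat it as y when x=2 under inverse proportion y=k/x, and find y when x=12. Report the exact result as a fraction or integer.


Start with 177.
Step 1: Divide by 9: 177 / 9 = 59/3
Step 2: Inverse prop: k = (59/3)*2; new y = k/12 = 59/3*2/12 = 59/18
Final result = 59/18

59/18


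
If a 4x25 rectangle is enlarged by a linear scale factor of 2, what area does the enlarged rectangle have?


Original dimensions: 4 x 25
Enlargement factor = 2
New width = 4 * 2 = 8
New height = 25 * 2 = 50
New area = 8 * 50 = 400

400


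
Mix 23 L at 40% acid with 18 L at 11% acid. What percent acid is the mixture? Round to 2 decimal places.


Solute in mixture 1 = 40% of 23 L = 23*40/100 = 46/5 L
Solute in mixture 2 = 11% of 18 L = 18*11/100 = 99/50 L
Total solute = 46/5 + 99/50 = 559/50 L
Total volume = 23 + 18 = 41 L
Final concentration = 559/50/41 * 100 = 27.27%

27.27


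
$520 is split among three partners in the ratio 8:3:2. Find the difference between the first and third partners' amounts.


Total parts = 8 + 3 + 2 = 13
Value per part = 520 / 13 = 40
Shares: 8*40=320, 3*40=120, 2*40=80
First share = 320, third share = 80
Difference = |320 - 80| = 240

240


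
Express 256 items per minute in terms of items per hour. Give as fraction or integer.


Converting from per minute to per hour
Rate = 256 items per minute
Multiply by 60: 256 * 60
= 15360 items per hour

15360


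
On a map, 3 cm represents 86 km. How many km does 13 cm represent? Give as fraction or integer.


Map scale: 3 cm = 86 km
Measured distance on map = 13 cm
Set up proportion: 13 * 86 / 3
= 1118 / 3
= 1118/3 km

1118/3


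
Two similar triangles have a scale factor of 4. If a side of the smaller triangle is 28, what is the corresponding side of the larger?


Similar triangles have proportional sides
Scale factor = 4
Smaller side = 28
Corresponding larger side = 28 * 4
= 112

112


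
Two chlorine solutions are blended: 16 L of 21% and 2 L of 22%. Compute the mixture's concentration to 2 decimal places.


Solute in mixture 1 = 21% of 16 L = 16*21/100 = 84/25 L
Solute in mixture 2 = 22% of 2 L = 2*22/100 = 11/25 L
Total solute = 84/25 + 11/25 = 19/5 L
Total volume = 16 + 2 = 18 L
Final concentration = 19/5/18 * 100 = 21.11%

21.11


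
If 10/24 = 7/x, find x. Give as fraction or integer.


Setting up: 10/24 = 7/x
Cross multiply: 10 * x = 24 * 7
10x = 168
x = 168/10
x = 84/5

84/5


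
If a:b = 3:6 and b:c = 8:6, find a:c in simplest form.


Given a:b = 3:6 and b:c = 8:6
Make b consistent. Multiply first ratio by 8: a:b = 24:48
Multiply second ratio by 6: b:c = 48:36
Now b = 48 in both, so a:b:c = 24:48:36
Therefore a:c = 24:36
Simplify by GCD: a:c = 2:3

2:3


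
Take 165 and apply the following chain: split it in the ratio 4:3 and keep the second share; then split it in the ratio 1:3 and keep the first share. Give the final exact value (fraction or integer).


Start with 165.
Step 1: Split 4:3, second share = 165 * 3/7 = 495/7
Step 2: Split 1:3, first share = 495/7 * 1/4 = 495/28
Final result = 495/28

495/28


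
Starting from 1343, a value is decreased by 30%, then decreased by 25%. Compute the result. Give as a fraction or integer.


Start: 1343
Step 1: decrease by 30% => multiply by 70/100
  1343 * 70/100 = 9401/10
Step 2: decrease by 25% => multiply by 75/100
  9401/10 * 75/100 = 28203/40
Final value = 28203/40

28203/40


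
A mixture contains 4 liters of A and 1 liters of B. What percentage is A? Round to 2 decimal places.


Volume of A = 4 L
Volume of B = 1 L
Total volume = 4 + 1 = 5 L
Percentage of A = (4/5) * 100
= 80.00%

80.00


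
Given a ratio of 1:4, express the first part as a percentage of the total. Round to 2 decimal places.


Total parts = 1 + 4 = 5
First part fraction = 1/5
Percentage = (1/5) * 100
= 0.2 * 100
= 20.00%

20.00


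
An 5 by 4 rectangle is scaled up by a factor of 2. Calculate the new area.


Original dimensions: 5 x 4
Enlargement factor = 2
New width = 5 * 2 = 10
New height = 4 * 2 = 8
New area = 10 * 8 = 80

80


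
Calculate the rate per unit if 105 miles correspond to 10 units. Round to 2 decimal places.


Total miles = 105
Number of units = 10
Unit rate = 105 / 10
= 10.50 miles per unit

10.50


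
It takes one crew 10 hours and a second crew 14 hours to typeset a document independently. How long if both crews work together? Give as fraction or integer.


Rate of A = 1/10 job per hour
Rate of B = 1/14 job per hour
Combined rate = 1/10 + 1/14
Find common denominator: (14 + 10)/(10*14) = 24/140
Combined rate = 6/35 job per hour
Time together = 1 / (6/35) = 35/6 hours

35/6


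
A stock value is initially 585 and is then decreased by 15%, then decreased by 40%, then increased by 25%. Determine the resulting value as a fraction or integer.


Start: 585
Step 1: decrease by 15% => multiply by 85/100
  585 * 85/100 = 1989/4
Step 2: decrease by 40% => multiply by 60/100
  1989/4 * 60/100 = 5967/20
Step 3: increase by 25% => multiply by 125/100
  5967/20 * 125/100 = 5967/16
Final value = 5967/16

5967/16


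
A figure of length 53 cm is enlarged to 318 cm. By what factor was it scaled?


Original length = 53 cm
Scaled length = 318 cm
Scale factor = 318 / 53
= 6

6


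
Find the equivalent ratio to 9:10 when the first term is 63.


Original ratio: 9:10
First term target: 63
Scale factor = 63 / 9 = 7
Multiply second term: 10 * 7 = 70
Equivalent ratio = 63:70

63:70


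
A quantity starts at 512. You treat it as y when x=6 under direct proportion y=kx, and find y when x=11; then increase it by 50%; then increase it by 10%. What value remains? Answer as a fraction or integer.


Start with 512.
Step 1: Direct prop: k = (512)/6; new y = k*11 = 512*11/6 = 2816/3
Step 2: Increase by 50%: 2816/3 * 150/100 = 1408
Step 3: Increase by 10%: 1408 * 110/100 = 7744/5
Final result = 7744/5

7744/5


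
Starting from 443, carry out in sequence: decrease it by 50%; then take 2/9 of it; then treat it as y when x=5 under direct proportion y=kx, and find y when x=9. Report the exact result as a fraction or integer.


Start with 443.
Step 1: Decrease by 50%: 443 * 50/100 = 443/2
Step 2: Take 2/9: 443/2 * 2/9 = 443/9
Step 3: Direct prop: k = (443/9)/5; new y = k*9 = 443/9*9/5 = 443/5
Final result = 443/5

443/5


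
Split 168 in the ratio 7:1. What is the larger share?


Total parts = 7 + 1 = 8
Value per part = 168 / 8 = 21
First share = 7 * 21 = 147
Second share = 1 * 21 = 21
Larger share = 147

147


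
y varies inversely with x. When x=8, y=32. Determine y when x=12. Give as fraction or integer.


Inverse proportion: y = k/x
Find k: k = 8 * 32 = 256
Compute y at x=12: y = 256/12
y = 64/3

64/3


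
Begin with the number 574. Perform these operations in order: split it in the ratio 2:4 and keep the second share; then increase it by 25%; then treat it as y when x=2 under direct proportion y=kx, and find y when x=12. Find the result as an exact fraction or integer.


Start with 574.
Step 1: Split 2:4, second share = 574 * 4/6 = 1148/3
Step 2: Increase by 25%: 1148/3 * 125/100 = 1435/3
Step 3: Direct prop: k = (1435/3)/2; new y = k*12 = 1435/3*12/2 = 2870
Final result = 2870

2870


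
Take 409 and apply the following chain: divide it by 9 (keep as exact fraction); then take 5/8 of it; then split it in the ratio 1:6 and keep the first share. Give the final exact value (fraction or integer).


Start with 409.
Step 1: Divide by 9: 409 / 9 = 409/9
Step 2: Take 5/8: 409/9 * 5/8 = 2045/72
Step 3: Split 1:6, first share = 2045/72 * 1/7 = 2045/504
Final result = 2045/504

2045/504


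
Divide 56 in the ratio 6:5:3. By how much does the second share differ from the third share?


Total parts = 6 + 5 + 3 = 14
Value per part = 56 / 14 = 4
Shares: 6*4=24, 5*4=20, 3*4=12
Second share = 20, third share = 12
Difference = |20 - 12| = 8

8


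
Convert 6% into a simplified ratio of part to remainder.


Part = 6%, Remainder = 94%
Ratio = 6:94
GCD(6, 94) = 2
Simplify: 3:47 = 3:47

3:47


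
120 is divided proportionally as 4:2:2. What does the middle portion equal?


Ratio = 4:2:2
Total parts = 4 + 2 + 2 = 8
Value per part = 120 / 8 = 15
First share = 4 * 15 = 60
Middle share = 2 * 15 = 30
Third share = 2 * 15 = 30

30


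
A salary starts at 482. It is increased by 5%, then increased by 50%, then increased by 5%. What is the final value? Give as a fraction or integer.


Start: 482
Step 1: increase by 5% => multiply by 105/100
  482 * 105/100 = 5061/10
Step 2: increase by 50% => multiply by 150/100
  5061/10 * 150/100 = 15183/20
Step 3: increase by 5% => multiply by 105/100
  15183/20 * 105/100 = 318843/400
Final value = 318843/400

318843/400


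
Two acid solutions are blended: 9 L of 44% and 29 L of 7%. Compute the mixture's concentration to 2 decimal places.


Solute in mixture 1 = 44% of 9 L = 9*44/100 = 99/25 L
Solute in mixture 2 = 7% of 29 L = 29*7/100 = 203/100 L
Total solute = 99/25 + 203/100 = 599/100 L
Total volume = 9 + 29 = 38 L
Final concentration = 599/100/38 * 100 = 15.76%

15.76


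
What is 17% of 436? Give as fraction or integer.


Compute 17% of 436
Convert percentage: 17% = 17/100
Multiply: 436 * 17/100
= 7412/100
= 1853/25

1853/25


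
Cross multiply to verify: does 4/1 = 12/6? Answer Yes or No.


Cross multiply to check 4/1 = 12/6
Left cross product: 4 * 6 = 24
Right cross product: 1 * 12 = 12
24 != 12
Not equal, so proportions differ => No

No


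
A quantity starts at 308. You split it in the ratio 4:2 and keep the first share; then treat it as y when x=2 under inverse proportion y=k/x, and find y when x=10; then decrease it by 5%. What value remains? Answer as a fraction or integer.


Start with 308.
Step 1: Split 4:2, first share = 308 * 4/6 = 616/3
Step 2: Inverse prop: k = (616/3)*2; new y = k/10 = 616/3*2/10 = 616/15
Step 3: Decrease by 5%: 616/15 * 95/100 = 2926/75
Final result = 2926/75

2926/75


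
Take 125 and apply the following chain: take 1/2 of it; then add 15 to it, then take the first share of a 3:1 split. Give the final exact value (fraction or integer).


Start with 125.
Step 1: Take 1/2: 125 * 1/2 = 125/2
Step 2: Add 15: 125/2+15=155/2; split 3:1 first = 155/2*3/4 = 465/8
Final result = 465/8

465/8


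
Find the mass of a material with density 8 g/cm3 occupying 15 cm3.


Using mass = density * volume
Density = 8 g/cm3
Volume = 15 cm3
Mass = 8 * 15
= 120 g

120


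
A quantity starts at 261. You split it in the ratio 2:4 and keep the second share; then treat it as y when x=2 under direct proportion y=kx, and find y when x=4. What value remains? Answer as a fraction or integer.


Start with 261.
Step 1: Split 2:4, second share = 261 * 4/6 = 174
Step 2: Direct prop: k = (174)/2; new y = k*4 = 174*4/2 = 348
Final result = 348

348


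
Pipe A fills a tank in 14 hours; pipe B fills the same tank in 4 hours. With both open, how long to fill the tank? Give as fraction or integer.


Rate of A = 1/14 job per hour
Rate of B = 1/4 job per hour
Combined rate = 1/14 + 1/4
Find common denominator: (4 + 14)/(14*4) = 18/56
Combined rate = 9/28 job per hour
Time together = 1 / (9/28) = 28/9 hours

28/9


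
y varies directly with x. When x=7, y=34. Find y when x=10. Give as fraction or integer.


Direct proportion: y = kx
Find k: k = 34/7 = 34/7
Compute y at x=10: y = 34/7 * 10
y = 340/7

340/7


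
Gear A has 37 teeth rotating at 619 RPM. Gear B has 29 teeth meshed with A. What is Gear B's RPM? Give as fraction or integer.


Gear ratio: teeth_A * RPM_A = teeth_B * RPM_B
37 * 619 = 29 * RPM_B
22903 = 29 * RPM_B
RPM_B = 22903 / 29
RPM_B = 22903/29

22903/29


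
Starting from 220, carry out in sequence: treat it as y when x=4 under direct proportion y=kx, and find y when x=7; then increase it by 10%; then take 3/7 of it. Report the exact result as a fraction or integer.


Start with 220.
Step 1: Direct prop: k = (220)/4; new y = k*7 = 220*7/4 = 385
Step 2: Increase by 10%: 385 * 110/100 = 847/2
Step 3: Take 3/7: 847/2 * 3/7 = 363/2
Final result = 363/2

363/2


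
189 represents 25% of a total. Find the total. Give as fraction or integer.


Given: 189 is 25% of the whole
Set up: 189 = 25/100 * whole
whole = 189 * 100 / 25
whole = 18900 / 25
whole = 756

756


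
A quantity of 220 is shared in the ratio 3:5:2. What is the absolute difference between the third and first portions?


Total parts = 3 + 5 + 2 = 10
Value per part = 220 / 10 = 22
Shares: 3*22=66, 5*22=110, 2*22=44
Third share = 44, first share = 66
Difference = |44 - 66| = 22

22


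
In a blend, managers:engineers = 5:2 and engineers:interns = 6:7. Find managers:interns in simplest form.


Given a:b = 5:2 and b:c = 6:7
Make b consistent. Multiply first ratio by 6: a:b = 30:12
Multiply second ratio by 2: b:c = 12:14
Now b = 12 in both, so a:b:c = 30:12:14
Therefore a:c = 30:14
Simplify by GCD: a:c = 15:7

15:7


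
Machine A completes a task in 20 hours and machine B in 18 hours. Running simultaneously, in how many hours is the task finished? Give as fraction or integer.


Rate of A = 1/20 job per hour
Rate of B = 1/18 job per hour
Combined rate = 1/20 + 1/18
Find common denominator: (18 + 20)/(20*18) = 38/360
Combined rate = 19/180 job per hour
Time together = 1 / (19/180) = 180/19 hours

180/19


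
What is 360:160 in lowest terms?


Find GCD(360, 160)
GCD = 40
Divide both by 40: 360/40 = 9, 160/40 = 4
Simplified ratio = 9:4

9:4


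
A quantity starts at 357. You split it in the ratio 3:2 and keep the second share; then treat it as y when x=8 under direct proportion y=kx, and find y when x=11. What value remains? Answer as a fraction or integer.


Start with 357.
Step 1: Split 3:2, second share = 357 * 2/5 = 714/5
Step 2: Direct prop: k = (714/5)/8; new y = k*11 = 714/5*11/8 = 3927/20
Final result = 3927/20

3927/20


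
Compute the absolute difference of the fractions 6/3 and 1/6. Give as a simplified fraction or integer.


Simplify: 6/3 = 2 and 1/6 = 1/6
Find common denominator: LCD = 6
Convert: 12/6 and 1/6
Difference = |12 - 1|/6 = 11/6
Simplified = 11/6

11/6


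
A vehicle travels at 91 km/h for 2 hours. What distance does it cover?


Using distance = speed * time
Speed = 91 km/h
Time = 2 hours
Distance = 91 * 2
= 182 km

182


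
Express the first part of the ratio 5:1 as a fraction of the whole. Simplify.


Total parts = 5 + 1 = 6
First part fraction = 5/6
Simplify: 5/6 = 5/6

5/6


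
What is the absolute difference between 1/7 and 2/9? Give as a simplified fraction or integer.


Simplify: 1/7 = 1/7 and 2/9 = 2/9
Find common denominator: LCD = 63
Convert: 9/63 and 14/63
Difference = |9 - 14|/63 = 5/63
Simplified = 5/63

5/63


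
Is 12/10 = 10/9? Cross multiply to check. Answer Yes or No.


Cross multiply to check 12/10 = 10/9
Left cross product: 12 * 9 = 108
Right cross product: 10 * 10 = 100
108 != 100
Not equal, so proportions differ => No

No


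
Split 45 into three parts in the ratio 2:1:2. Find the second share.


Ratio = 2:1:2
Total parts = 2 + 1 + 2 = 5
Value per part = 45 / 5 = 9
First share = 2 * 9 = 18
Middle share = 1 * 9 = 9
Third share = 2 * 9 = 18

9


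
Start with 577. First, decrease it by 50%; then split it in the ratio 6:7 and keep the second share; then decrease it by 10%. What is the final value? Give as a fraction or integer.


Start with 577.
Step 1: Decrease by 50%: 577 * 50/100 = 577/2
Step 2: Split 6:7, second share = 577/2 * 7/13 = 4039/26
Step 3: Decrease by 10%: 4039/26 * 90/100 = 36351/260
Final result = 36351/260

36351/260


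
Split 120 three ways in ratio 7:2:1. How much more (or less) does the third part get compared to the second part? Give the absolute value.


Total parts = 7 + 2 + 1 = 10
Value per part = 120 / 10 = 12
Shares: 7*12=84, 2*12=24, 1*12=12
Third share = 12, second share = 24
Difference = |12 - 24| = 12

12


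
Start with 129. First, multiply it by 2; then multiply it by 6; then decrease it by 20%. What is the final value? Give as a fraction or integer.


Start with 129.
Step 1: Multiply by 2: 129 * 2 = 258
Step 2: Multiply by 6: 258 * 6 = 1548
Step 3: Decrease by 20%: 1548 * 80/100 = 6192/5
Final result = 6192/5

6192/5


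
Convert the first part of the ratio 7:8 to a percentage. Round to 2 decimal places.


Total parts = 7 + 8 = 15
First part fraction = 7/15
Percentage = (7/15) * 100
= 0.466667 * 100
= 46.67%

46.67


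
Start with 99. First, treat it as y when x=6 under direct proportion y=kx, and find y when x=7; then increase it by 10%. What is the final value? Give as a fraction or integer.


Start with 99.
Step 1: Direct prop: k = (99)/6; new y = k*7 = 99*7/6 = 231/2
Step 2: Increase by 10%: 231/2 * 110/100 = 2541/20
Final result = 2541/20

2541/20


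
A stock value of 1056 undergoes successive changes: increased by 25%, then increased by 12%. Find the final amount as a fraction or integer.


Start: 1056
Step 1: increase by 25% => multiply by 125/100
  1056 * 125/100 = 1320
Step 2: increase by 12% => multiply by 112/100
  1320 * 112/100 = 7392/5
Final value = 7392/5

7392/5


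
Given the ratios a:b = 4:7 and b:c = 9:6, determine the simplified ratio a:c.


Given a:b = 4:7 and b:c = 9:6
Make b consistent. Multiply first ratio by 9: a:b = 36:63
Multiply second ratio by 7: b:c = 63:42
Now b = 63 in both, so a:b:c = 36:63:42
Therefore a:c = 36:42
Simplify by GCD: a:c = 6:7

6:7


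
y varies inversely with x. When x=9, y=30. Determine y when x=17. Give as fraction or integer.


Inverse proportion: y = k/x
Find k: k = 9 * 30 = 270
Compute y at x=17: y = 270/17
y = 270/17

270/17


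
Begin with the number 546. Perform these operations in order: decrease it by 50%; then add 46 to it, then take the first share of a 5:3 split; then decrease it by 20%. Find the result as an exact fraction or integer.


Start with 546.
Step 1: Decrease by 50%: 546 * 50/100 = 273
Step 2: Add 46: 273+46=319; split 5:3 first = 319*5/8 = 1595/8
Step 3: Decrease by 20%: 1595/8 * 80/100 = 319/2
Final result = 319/2

319/2


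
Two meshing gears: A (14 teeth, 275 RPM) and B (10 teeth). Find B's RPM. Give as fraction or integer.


Gear ratio: teeth_A * RPM_A = teeth_B * RPM_B
14 * 275 = 10 * RPM_B
3850 = 10 * RPM_B
RPM_B = 3850 / 10
RPM_B = 385

385


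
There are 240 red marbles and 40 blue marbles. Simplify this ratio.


Find GCD(240, 40)
GCD = 40
Divide both by 40: 240/40 = 6, 40/40 = 1
Simplified ratio = 6:1

6:1


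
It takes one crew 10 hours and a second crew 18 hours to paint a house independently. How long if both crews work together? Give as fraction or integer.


Rate of A = 1/10 job per hour
Rate of B = 1/18 job per hour
Combined rate = 1/10 + 1/18
Find common denominator: (18 + 10)/(10*18) = 28/180
Combined rate = 7/45 job per hour
Time together = 1 / (7/45) = 45/7 hours

45/7


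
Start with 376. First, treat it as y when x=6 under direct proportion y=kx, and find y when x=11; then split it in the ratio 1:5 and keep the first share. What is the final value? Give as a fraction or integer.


Start with 376.
Step 1: Direct prop: k = (376)/6; new y = k*11 = 376*11/6 = 2068/3
Step 2: Split 1:5, first share = 2068/3 * 1/6 = 1034/9
Final result = 1034/9

1034/9


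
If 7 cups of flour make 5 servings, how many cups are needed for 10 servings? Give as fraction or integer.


Original: 7 cups for 5 servings
Target servings = 10
Scaling factor = 10/5
New amount = 7 * 10/5
= 70/5
= 14 cups

14


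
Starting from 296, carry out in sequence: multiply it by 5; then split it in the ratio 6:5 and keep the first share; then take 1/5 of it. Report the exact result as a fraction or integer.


Start with 296.
Step 1: Multiply by 5: 296 * 5 = 1480
Step 2: Split 6:5, first share = 1480 * 6/11 = 8880/11
Step 3: Take 1/5: 8880/11 * 1/5 = 1776/11
Final result = 1776/11

1776/11


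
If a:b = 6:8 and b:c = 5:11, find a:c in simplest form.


Given a:b = 6:8 and b:c = 5:11
Make b consistent. Multiply first ratio by 5: a:b = 30:40
Multiply second ratio by 8: b:c = 40:88
Now b = 40 in both, so a:b:c = 30:40:88
Therefore a:c = 30:88
Simplify by GCD: a:c = 15:44

15:44


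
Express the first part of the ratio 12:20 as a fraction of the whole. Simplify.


Total parts = 12 + 20 = 32
First part fraction = 12/32
Simplify: 12/32 = 3/8

3/8


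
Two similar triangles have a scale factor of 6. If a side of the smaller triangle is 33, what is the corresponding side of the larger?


Similar triangles have proportional sides
Scale factor = 6
Smaller side = 33
Corresponding larger side = 33 * 6
= 198

198
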